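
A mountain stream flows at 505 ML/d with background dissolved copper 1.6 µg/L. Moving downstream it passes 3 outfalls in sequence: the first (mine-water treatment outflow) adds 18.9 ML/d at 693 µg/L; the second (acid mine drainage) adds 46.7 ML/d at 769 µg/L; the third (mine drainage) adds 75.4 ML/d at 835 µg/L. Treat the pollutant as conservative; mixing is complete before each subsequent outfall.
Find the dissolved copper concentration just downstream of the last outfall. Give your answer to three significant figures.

175 µg/L

Outfall 1: combined Q = 523.9 ML/d; C = (505.0·1.600 + 18.90·693.0)/523.9 = 26.54 µg/L.
Outfall 2: combined Q = 570.6 ML/d; C = (523.9·26.54 + 46.70·769.0)/570.6 = 87.31 µg/L.
Outfall 3: combined Q = 646.0 ML/d; C = (570.6·87.31 + 75.40·835.0)/646.0 = 174.6 µg/L.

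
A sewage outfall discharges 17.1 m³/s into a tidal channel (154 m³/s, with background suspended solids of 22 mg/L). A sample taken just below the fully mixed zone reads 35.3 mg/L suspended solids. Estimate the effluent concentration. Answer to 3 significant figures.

Mass balance: 154.0·22.00 + 17.10·Cₑ = 171.1·35.30
→ Cₑ = (171.1·35.30 − 154.0·22.00) / 17.10 = 155.1 mg/L.

155 mg/L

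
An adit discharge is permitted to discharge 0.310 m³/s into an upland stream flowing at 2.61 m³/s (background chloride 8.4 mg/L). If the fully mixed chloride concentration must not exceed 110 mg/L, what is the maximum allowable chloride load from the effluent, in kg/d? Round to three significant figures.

Mass balance at the limit: 2.610·8.400 + 0.3100·Cₑ = 2.920·110 → Cₑ = 965.4 mg/L.
Load = 0.3100 m³/s × 965.4 g/m³ × 86 400 s/d = 25860 kg/d.

25900 kg/d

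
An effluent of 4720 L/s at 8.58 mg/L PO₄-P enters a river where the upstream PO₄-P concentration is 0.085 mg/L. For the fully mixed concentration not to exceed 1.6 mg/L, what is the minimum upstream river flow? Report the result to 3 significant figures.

21700 L/s

Set C_mix = 1.6: (Q·0.08500 + 4720·8.580) / (Q + 4720) = 1.6
→ Q = 4720·(8.580 − 1.6)/(1.6 − 0.08500) = 21750 L/s.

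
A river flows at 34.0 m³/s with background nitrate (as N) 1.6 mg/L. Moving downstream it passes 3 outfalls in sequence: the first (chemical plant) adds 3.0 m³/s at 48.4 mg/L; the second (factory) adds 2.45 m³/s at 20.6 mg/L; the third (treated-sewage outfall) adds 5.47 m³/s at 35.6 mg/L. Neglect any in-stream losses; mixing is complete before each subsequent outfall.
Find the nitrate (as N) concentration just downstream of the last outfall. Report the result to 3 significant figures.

Outfall 1: combined Q = 37.00 m³/s; C = (34.00·1.600 + 3.000·48.40)/37.00 = 5.395 mg/L.
Outfall 2: combined Q = 39.45 m³/s; C = (37.00·5.395 + 2.450·20.60)/39.45 = 6.339 mg/L.
Outfall 3: combined Q = 44.92 m³/s; C = (39.45·6.339 + 5.470·35.60)/44.92 = 9.902 mg/L.

9.90 mg/L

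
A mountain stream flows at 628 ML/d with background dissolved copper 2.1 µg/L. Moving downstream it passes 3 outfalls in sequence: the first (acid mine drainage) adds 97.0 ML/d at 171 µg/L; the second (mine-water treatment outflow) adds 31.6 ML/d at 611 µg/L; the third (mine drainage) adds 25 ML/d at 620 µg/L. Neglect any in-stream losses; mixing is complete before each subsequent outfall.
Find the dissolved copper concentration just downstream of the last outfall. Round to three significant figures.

After outfall 1: Q = 628.0 + 97.00 = 725.0 ML/d; C = (628.0·2.100 + 97.00·171.0)/725.0 = 24.70 µg/L.
After outfall 2: Q = 725.0 + 31.60 = 756.6 ML/d; C = (725.0·24.70 + 31.60·611.0)/756.6 = 49.19 µg/L.
After outfall 3: Q = 756.6 + 25.00 = 781.6 ML/d; C = (756.6·49.19 + 25.00·620.0)/781.6 = 67.44 µg/L.

67.4 µg/L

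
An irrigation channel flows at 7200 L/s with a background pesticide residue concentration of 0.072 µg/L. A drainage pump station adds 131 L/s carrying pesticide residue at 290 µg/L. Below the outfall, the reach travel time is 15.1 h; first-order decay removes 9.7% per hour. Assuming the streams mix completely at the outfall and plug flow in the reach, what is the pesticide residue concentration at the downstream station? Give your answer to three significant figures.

Mass balance: C = (7200·0.07200 + 131.0·290.0) / 7331 = 38510/7331 = 5.253 µg/L.
9.7%/h lost → k = −ln(1 − 0.097) = 0.1020 h⁻¹.
First-order decay: C = 5.253·exp(−k·t) = 5.253·0.2142 = 1.125 µg/L.

1.13 µg/L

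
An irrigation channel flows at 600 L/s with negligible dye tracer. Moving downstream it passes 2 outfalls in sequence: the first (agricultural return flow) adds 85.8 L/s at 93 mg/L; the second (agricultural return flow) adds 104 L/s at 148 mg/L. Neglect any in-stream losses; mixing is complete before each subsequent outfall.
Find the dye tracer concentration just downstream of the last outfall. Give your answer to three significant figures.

Outfall 1: combined Q = 685.8 L/s; C = (600.0·0 + 85.80·93.00)/685.8 = 11.64 mg/L.
Outfall 2: combined Q = 789.8 L/s; C = (685.8·11.64 + 104.0·148.0)/789.8 = 29.59 mg/L.

29.6 mg/L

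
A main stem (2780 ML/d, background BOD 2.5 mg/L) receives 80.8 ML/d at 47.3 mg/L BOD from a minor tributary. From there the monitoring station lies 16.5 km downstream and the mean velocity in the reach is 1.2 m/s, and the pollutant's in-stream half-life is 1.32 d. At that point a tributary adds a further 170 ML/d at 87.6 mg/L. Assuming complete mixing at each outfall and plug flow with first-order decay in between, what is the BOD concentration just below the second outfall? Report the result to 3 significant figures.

8.18 mg/L

Mixed concentration C = ΣQC/ΣQ = (2780·2.500 + 80.80·47.30) / 2861 = 10770/2861 = 3.765 mg/L; combined flow 2861 ML/d.
Travel time t = 16.5·1000 / 1.2 = 13750 s = 3.819 h.
Half-life 1.32 d → k = ln 2 / 1.32 = 0.5251 d⁻¹.
First-order decay: C = 3.765·exp(−k·t) = 3.765·0.9198 = 3.463 mg/L.
Second outfall: C = (2861·3.463 + 170.0·87.60)/3031 = 8.183 mg/L.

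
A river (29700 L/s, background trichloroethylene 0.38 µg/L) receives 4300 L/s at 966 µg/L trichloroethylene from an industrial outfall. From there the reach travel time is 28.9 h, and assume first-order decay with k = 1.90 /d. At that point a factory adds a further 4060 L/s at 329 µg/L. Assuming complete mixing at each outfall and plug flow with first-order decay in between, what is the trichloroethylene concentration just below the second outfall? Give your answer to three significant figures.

46.2 µg/L

Mass balance: C = (29700·0.3800 + 4300·966.0) / 34000 = 4165000/34000 = 122.5 µg/L; combined flow 34000 L/s.
Decay over the reach: 122.5·exp(−kt) = 122.5·0.1015 = 12.43 µg/L.
Second outfall: C = (34000·12.43 + 4060·329.0)/38060 = 46.20 µg/L.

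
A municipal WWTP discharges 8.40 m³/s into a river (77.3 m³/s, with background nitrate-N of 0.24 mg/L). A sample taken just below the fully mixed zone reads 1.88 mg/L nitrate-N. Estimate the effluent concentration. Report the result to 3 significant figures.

17.0 mg/L

Mass balance: 77.30·0.2400 + 8.400·Cₑ = 85.70·1.880
→ Cₑ = (85.70·1.880 − 77.30·0.2400) / 8.400 = 16.97 mg/L.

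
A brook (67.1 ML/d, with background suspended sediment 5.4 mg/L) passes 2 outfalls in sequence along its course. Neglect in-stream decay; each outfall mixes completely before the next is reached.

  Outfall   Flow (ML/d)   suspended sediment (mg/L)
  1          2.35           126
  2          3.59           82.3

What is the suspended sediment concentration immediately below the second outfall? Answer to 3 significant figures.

Outfall 1: combined Q = 69.45 ML/d; C = (67.10·5.400 + 2.350·126.0)/69.45 = 9.481 mg/L.
Outfall 2: combined Q = 73.04 ML/d; C = (69.45·9.481 + 3.590·82.30)/73.04 = 13.06 mg/L.

13.1 mg/L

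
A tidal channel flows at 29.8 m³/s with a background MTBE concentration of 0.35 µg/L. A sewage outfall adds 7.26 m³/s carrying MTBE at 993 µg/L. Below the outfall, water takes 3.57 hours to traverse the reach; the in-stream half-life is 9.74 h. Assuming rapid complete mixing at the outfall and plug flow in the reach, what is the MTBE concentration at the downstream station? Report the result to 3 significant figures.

Conservation of mass: C = (29.80·0.3500 + 7.260·993.0) / 37.06 = 7220/37.06 = 194.8 µg/L.
Half-life 9.74 h → k = ln 2 / 9.74 = 0.07117 h⁻¹ = 1.708 d⁻¹.
First-order decay: C = 194.8·exp(−k·t) = 194.8·0.7756 = 151.1 µg/L.

151 µg/L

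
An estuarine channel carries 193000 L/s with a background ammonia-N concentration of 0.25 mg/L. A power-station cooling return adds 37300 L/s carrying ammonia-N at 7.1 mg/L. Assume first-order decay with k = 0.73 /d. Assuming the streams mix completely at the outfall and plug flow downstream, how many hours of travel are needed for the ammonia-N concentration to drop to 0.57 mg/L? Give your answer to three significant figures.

Flow-weighted average: C = (193000·0.2500 + 37300·7.100) / 230300 = 313100/230300 = 1.359 mg/L.
1.359·exp(−k·t) = 0.57 → t = ln(1.359/0.57)/k = 102900 s = 28.58 h.

28.6 h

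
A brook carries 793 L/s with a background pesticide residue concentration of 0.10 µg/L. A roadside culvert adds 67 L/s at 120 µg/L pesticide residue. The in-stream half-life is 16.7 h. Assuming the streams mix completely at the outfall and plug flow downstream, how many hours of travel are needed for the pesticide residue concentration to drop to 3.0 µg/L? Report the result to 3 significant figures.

27.6 h

After mixing, C = (793.0·0.1000 + 67.00·120.0) / 860.0 = 8119/860.0 = 9.441 µg/L.
Half-life 16.7 h → k = ln 2 / 16.7 = 0.04151 h⁻¹ = 0.9961 d⁻¹.
9.441·exp(−k·t) = 3.0 → t = ln(9.441/3.0)/k = 99440 s = 27.62 h.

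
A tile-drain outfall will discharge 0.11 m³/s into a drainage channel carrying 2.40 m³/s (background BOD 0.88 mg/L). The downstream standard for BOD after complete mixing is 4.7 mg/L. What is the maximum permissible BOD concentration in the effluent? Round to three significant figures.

At the limit, (Qr·Cr + Qe·Cₑ)/(Qr + Qe) = 4.7:
Cₑ = (2.510·4.7 − 2.400·0.8800) / 0.1100 = 88.05 mg/L.

88.0 mg/L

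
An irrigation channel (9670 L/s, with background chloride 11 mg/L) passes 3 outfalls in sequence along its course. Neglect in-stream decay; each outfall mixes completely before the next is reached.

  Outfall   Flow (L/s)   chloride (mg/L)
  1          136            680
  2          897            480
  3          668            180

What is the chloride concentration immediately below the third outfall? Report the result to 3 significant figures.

Outfall 1: combined Q = 9806 L/s; C = (9670·11.00 + 136.0·680.0)/9806 = 20.28 mg/L.
Outfall 2: combined Q = 10700 L/s; C = (9806·20.28 + 897.0·480.0)/10700 = 58.81 mg/L.
Outfall 3: combined Q = 11370 L/s; C = (10700·58.81 + 668.0·180.0)/11370 = 65.93 mg/L.

65.9 mg/L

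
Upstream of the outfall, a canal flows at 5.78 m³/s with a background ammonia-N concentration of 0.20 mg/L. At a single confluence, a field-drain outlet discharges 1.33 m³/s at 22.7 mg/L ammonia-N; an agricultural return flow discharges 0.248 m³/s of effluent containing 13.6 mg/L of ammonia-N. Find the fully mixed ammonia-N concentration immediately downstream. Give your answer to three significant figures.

4.72 mg/L

Conservation of mass: C = (5.780·0.2000 + 1.330·22.70 + 0.2480·13.60) / 7.358 = 34.72/7.358 = 4.719 mg/L.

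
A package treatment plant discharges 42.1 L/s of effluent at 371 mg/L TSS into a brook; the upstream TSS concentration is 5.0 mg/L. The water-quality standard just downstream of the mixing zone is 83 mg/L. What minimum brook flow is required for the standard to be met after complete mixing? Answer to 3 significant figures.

155 L/s

Set C_mix = 83: (Q·5.000 + 42.10·371.0) / (Q + 42.10) = 83
→ Q = 42.10·(371.0 − 83)/(83 − 5.000) = 155.4 L/s.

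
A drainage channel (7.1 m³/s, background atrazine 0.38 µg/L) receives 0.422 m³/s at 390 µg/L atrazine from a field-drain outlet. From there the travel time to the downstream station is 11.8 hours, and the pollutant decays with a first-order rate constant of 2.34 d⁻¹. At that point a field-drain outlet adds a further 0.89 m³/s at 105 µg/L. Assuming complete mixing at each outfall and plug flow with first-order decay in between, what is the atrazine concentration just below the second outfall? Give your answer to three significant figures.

17.4 µg/L

Mass balance: C = (7.100·0.3800 + 0.4220·390.0) / 7.522 = 167.3/7.522 = 22.24 µg/L; combined flow 7.522 m³/s.
First-order decay: C = 22.24·exp(−k·t) = 22.24·0.3165 = 7.038 µg/L.
Second outfall: C = (7.522·7.038 + 0.8900·105.0)/8.412 = 17.40 µg/L.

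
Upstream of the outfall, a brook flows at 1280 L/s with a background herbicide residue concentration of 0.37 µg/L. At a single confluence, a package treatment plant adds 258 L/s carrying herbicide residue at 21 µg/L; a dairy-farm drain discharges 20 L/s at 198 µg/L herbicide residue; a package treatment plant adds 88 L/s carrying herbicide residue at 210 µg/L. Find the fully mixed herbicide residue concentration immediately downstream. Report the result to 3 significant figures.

17.2 µg/L

Mixed concentration C = ΣQC/ΣQ = (1280·0.3700 + 258.0·21.00 + 20.00·198.0 + 88.00·210.0) / 1646 = 28330/1646 = 17.21 µg/L.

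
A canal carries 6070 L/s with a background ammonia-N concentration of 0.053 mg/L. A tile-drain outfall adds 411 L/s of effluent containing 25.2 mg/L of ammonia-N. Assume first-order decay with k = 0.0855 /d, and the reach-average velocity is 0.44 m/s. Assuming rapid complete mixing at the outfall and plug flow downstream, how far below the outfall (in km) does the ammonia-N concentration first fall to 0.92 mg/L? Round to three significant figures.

259 km

Mixed concentration C = ΣQC/ΣQ = (6070·0.05300 + 411.0·25.20) / 6481 = 10680/6481 = 1.648 mg/L.
Set 1.648·exp(−k·t) = 0.92 → t = ln(1.648/0.92)/k = 588900 s = 163.6 h.
Distance = v·t = 0.44·588900 = 259100 m = 259.1 km.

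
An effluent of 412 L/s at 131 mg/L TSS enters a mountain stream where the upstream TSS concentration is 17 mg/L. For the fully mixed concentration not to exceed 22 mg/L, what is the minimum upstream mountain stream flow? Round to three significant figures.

Set C_mix = 22: (Q·17.00 + 412.0·131.0) / (Q + 412.0) = 22
→ Q = 412.0·(131.0 − 22)/(22 − 17.00) = 8982 L/s.

8980 L/s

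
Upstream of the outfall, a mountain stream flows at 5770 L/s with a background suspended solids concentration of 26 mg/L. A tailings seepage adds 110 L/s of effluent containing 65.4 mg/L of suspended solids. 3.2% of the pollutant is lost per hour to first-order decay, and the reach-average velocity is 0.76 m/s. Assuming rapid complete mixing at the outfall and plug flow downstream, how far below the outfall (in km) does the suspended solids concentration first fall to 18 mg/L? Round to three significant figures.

33.3 km

After mixing, C = (5770·26.00 + 110.0·65.40) / 5880 = 157200/5880 = 26.74 mg/L.
3.2%/h lost → k = −ln(1 − 0.032) = 0.03252 h⁻¹.
Set 26.74·exp(−k·t) = 18 → t = ln(26.74/18)/k = 43800 s = 12.17 h.
Distance = v·t = 0.76·43800 = 33290 m = 33.29 km.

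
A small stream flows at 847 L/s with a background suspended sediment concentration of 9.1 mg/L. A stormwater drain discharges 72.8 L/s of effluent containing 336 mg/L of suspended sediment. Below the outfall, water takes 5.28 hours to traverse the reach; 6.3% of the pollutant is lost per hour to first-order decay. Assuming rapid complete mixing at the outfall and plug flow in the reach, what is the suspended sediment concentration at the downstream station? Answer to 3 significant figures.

Mass balance: C = (847.0·9.100 + 72.80·336.0) / 919.8 = 32170/919.8 = 34.97 mg/L.
6.3%/h lost → k = −ln(1 − 0.063) = 0.06507 h⁻¹.
First-order decay: C = 34.97·exp(−k·t) = 34.97·0.7092 = 24.80 mg/L.

24.8 mg/L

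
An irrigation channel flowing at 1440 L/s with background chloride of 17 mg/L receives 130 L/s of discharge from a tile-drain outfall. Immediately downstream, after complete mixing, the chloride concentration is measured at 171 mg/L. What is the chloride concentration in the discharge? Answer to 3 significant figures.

1880 mg/L

Mass balance: 1440·17.00 + 130.0·Cₑ = 1570·171.0
→ Cₑ = (1570·171.0 − 1440·17.00) / 130.0 = 1877 mg/L.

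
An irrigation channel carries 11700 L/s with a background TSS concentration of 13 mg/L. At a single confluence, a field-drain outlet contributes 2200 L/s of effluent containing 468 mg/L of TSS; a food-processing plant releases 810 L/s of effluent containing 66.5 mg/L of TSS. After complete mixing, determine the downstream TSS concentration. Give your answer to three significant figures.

84.0 mg/L

Mass balance: C = (11700·13.00 + 2200·468.0 + 810.0·66.50) / 14710 = 1236000/14710 = 83.99 mg/L.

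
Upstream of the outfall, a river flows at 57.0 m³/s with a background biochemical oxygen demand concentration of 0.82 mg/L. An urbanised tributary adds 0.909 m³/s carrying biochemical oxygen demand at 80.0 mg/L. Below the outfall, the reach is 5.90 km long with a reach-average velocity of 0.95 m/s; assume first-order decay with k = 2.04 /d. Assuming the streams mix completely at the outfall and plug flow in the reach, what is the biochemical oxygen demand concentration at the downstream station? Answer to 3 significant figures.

Mass balance: C = (57.00·0.8200 + 0.9090·80.00) / 57.91 = 119.5/57.91 = 2.063 mg/L.
Travel time t = 5.90·1000 / 0.95 = 6211 s = 1.725 h.
First-order decay: C = 2.063·exp(−k·t) = 2.063·0.8636 = 1.782 mg/L.

1.78 mg/L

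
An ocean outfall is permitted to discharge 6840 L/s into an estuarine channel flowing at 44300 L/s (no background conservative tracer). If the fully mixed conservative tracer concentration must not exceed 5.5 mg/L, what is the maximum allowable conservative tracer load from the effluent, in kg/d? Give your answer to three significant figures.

Mass balance at the limit: 44300·0 + 6840·Cₑ = 51140·5.5 → Cₑ = 41.12 mg/L.
6840 L/s = 6.840 m³/s. Load = 6.840 m³/s × 41.12 g/m³ × 86 400 s/d = 24300 kg/d.

24300 kg/d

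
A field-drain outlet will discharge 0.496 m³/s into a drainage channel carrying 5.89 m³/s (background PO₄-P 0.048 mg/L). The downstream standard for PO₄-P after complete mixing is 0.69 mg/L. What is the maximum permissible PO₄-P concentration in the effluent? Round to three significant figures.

At the limit, (Qr·Cr + Qe·Cₑ)/(Qr + Qe) = 0.69:
Cₑ = (6.386·0.69 − 5.890·0.04800) / 0.4960 = 8.314 mg/L.

8.31 mg/L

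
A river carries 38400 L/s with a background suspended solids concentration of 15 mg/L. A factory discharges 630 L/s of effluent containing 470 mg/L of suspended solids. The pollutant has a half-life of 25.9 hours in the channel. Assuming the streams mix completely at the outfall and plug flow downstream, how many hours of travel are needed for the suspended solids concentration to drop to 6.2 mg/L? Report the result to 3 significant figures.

After mixing, C = (38400·15.00 + 630.0·470.0) / 39030 = 872100/39030 = 22.34 mg/L.
Half-life 25.9 h → k = ln 2 / 25.9 = 0.02676 h⁻¹ = 0.6423 d⁻¹.
22.34·exp(−k·t) = 6.2 → t = ln(22.34/6.2)/k = 172500 s = 47.90 h.

47.9 h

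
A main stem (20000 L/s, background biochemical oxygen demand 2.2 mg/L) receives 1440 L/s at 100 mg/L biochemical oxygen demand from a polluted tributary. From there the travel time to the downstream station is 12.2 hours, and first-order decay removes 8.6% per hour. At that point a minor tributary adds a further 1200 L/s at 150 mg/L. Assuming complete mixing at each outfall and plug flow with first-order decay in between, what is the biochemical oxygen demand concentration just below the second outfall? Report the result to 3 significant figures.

Mixed concentration C = ΣQC/ΣQ = (20000·2.200 + 1440·100.0) / 21440 = 188000/21440 = 8.769 mg/L; combined flow 21440 L/s.
8.6%/h lost → k = −ln(1 − 0.086) = 0.08992 h⁻¹.
First-order decay: C = 8.769·exp(−k·t) = 8.769·0.3338 = 2.927 mg/L.
At the second outfall, C = (21440·2.927 + 1200·150.0) / (21440 + 1200) = 10.72 mg/L.

10.7 mg/L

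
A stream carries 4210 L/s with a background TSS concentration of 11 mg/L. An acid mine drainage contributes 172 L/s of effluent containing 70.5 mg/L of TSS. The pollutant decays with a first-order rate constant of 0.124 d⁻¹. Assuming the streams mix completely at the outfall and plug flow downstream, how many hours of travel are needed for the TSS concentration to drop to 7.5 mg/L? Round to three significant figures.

111 h

Conservation of mass: C = (4210·11.00 + 172.0·70.50) / 4382 = 58440/4382 = 13.34 mg/L.
13.34·exp(−k·t) = 7.5 → t = ln(13.34/7.5)/k = 401000 s = 111.4 h.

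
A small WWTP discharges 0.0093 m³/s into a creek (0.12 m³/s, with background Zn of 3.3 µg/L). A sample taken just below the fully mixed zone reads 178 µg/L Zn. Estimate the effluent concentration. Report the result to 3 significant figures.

Mass balance: 0.1200·3.300 + 0.009300·Cₑ = 0.1293·178.0
→ Cₑ = (0.1293·178.0 − 0.1200·3.300) / 0.009300 = 2432 µg/L.

2430 µg/L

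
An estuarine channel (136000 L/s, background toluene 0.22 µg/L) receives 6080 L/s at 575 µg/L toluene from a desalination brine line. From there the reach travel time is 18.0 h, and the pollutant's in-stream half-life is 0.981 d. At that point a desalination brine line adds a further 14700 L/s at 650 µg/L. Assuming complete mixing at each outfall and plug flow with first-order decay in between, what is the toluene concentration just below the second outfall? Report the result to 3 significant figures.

Mixed concentration C = ΣQC/ΣQ = (136000·0.2200 + 6080·575.0) / 142100 = 3526000/142100 = 24.82 µg/L; combined flow 142100 L/s.
Half-life 0.981 d → k = ln 2 / 0.981 = 0.7066 d⁻¹.
Decay over the reach: 24.82·exp(−kt) = 24.82·0.5886 = 14.61 µg/L.
Second outfall: C = (142100·14.61 + 14700·650.0)/156800 = 74.18 µg/L.

74.2 µg/L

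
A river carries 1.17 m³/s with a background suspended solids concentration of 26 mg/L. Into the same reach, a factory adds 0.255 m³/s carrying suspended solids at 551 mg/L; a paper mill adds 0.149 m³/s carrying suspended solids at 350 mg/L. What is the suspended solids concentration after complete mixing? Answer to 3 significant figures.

142 mg/L

Flow-weighted average: C = (1.170·26.00 + 0.2550·551.0 + 0.1490·350.0) / 1.574 = 223.1/1.574 = 141.7 mg/L.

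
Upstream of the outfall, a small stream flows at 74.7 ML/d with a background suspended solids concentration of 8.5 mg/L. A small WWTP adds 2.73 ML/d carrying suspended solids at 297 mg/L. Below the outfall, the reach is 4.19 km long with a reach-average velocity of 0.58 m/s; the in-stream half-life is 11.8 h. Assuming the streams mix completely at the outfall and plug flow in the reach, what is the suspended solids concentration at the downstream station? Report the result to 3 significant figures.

16.6 mg/L

Mixed concentration C = ΣQC/ΣQ = (74.70·8.500 + 2.730·297.0) / 77.43 = 1446/77.43 = 18.67 mg/L.
Travel time t = 4.19·1000 / 0.58 = 7224 s = 2.007 h.
Half-life 11.8 h → k = ln 2 / 11.8 = 0.05874 h⁻¹ = 1.410 d⁻¹.
Applying C = C₀e^(−kt): 18.67 × 0.8888 = 16.60 mg/L.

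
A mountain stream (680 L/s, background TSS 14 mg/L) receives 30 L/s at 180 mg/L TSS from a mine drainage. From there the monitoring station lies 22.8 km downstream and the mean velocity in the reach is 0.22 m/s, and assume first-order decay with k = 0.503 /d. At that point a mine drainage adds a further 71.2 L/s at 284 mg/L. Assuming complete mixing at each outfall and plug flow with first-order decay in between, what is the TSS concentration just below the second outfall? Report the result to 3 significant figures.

36.3 mg/L

Conservation of mass: C = (680.0·14.00 + 30.00·180.0) / 710.0 = 14920/710.0 = 21.01 mg/L; combined flow 710.0 L/s.
Travel time t = 22.8·1000 / 0.22 = 103600 s = 28.79 h.
After decay, C = 21.01 × e^(−kt) = 21.01 × 0.5470 = 11.49 mg/L.
Second outfall: C = (710.0·11.49 + 71.20·284.0)/781.2 = 36.33 mg/L.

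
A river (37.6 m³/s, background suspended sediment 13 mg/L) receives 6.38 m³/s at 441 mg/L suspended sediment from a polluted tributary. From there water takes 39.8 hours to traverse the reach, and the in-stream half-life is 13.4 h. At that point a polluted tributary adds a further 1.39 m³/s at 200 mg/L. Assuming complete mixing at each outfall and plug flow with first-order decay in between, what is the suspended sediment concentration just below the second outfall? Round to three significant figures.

15.4 mg/L

Mass balance: C = (37.60·13.00 + 6.380·441.0) / 43.98 = 3302/43.98 = 75.09 mg/L; combined flow 43.98 m³/s.
Half-life 13.4 h → k = ln 2 / 13.4 = 0.05173 h⁻¹ = 1.241 d⁻¹.
After decay, C = 75.09 × e^(−kt) = 75.09 × 0.1276 = 9.582 mg/L.
At the second outfall, C = (43.98·9.582 + 1.390·200.0) / (43.98 + 1.390) = 15.42 mg/L.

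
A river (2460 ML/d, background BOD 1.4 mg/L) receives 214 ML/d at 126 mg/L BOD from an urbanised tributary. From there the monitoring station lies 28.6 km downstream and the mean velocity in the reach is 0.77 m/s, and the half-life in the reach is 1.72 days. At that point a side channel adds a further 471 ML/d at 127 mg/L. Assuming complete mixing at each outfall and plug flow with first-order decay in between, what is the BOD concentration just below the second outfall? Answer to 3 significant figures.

27.2 mg/L

Mixed concentration C = ΣQC/ΣQ = (2460·1.400 + 214.0·126.0) / 2674 = 30410/2674 = 11.37 mg/L; combined flow 2674 ML/d.
Travel time t = 28.6·1000 / 0.77 = 37140 s = 10.32 h.
Half-life 1.72 d → k = ln 2 / 1.72 = 0.4030 d⁻¹.
Decay over the reach: 11.37·exp(−kt) = 11.37·0.8409 = 9.563 mg/L.
Second outfall: C = (2674·9.563 + 471.0·127.0)/3145 = 27.15 mg/L.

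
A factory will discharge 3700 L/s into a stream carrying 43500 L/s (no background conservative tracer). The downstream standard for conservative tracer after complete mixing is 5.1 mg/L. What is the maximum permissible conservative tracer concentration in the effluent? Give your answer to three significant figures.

65.1 mg/L

At the limit, (Qr·Cr + Qe·Cₑ)/(Qr + Qe) = 5.1:
Cₑ = (47200·5.1 − 43500·0) / 3700 = 65.06 mg/L.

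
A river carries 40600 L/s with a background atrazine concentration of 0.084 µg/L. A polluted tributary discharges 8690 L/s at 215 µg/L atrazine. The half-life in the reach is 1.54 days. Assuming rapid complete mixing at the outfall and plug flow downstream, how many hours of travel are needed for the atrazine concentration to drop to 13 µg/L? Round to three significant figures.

Flow-weighted average: C = (40600·0.08400 + 8690·215.0) / 49290 = 1872000/49290 = 37.97 µg/L.
Half-life 1.54 d → k = ln 2 / 1.54 = 0.4501 d⁻¹.
37.97·exp(−k·t) = 13 → t = ln(37.97/13)/k = 205800 s = 57.16 h.

57.2 h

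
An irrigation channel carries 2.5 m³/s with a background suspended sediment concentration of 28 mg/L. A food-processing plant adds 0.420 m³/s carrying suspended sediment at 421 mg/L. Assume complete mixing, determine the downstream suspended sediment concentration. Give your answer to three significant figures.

Mass balance: C = (2.500·28.00 + 0.4200·421.0) / 2.920 = 246.8/2.920 = 84.53 mg/L.

84.5 mg/L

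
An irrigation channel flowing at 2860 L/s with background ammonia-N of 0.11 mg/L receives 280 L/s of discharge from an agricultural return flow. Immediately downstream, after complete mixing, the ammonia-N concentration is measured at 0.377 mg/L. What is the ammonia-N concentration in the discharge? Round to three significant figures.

Mass balance: 2860·0.1100 + 280.0·Cₑ = 3140·0.3770
→ Cₑ = (3140·0.3770 − 2860·0.1100) / 280.0 = 3.104 mg/L.

3.10 mg/L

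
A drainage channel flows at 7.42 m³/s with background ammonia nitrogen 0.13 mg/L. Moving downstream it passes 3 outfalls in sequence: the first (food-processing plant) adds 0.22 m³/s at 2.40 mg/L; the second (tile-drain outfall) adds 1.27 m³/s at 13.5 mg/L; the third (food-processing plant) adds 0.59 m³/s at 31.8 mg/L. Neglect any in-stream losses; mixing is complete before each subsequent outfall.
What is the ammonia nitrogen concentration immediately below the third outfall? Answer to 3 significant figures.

Below outfall 1: Q → 7.640 m³/s, C = (7.420·0.1300 + 0.2200·2.400)/7.640 = 0.1954 mg/L.
Below outfall 2: Q → 8.910 m³/s, C = (7.640·0.1954 + 1.270·13.50)/8.910 = 2.092 mg/L.
Below outfall 3: Q → 9.500 m³/s, C = (8.910·2.092 + 0.5900·31.80)/9.500 = 3.937 mg/L.

3.94 mg/L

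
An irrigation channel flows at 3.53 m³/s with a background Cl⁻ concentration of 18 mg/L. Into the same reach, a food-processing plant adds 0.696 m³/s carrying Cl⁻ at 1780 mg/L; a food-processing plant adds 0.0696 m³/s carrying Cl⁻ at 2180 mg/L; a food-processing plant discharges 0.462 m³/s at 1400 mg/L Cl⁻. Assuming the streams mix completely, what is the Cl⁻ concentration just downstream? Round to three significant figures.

442 mg/L

Mass balance: C = (3.530·18.00 + 0.6960·1780 + 0.06960·2180 + 0.4620·1400) / 4.758 = 2101/4.758 = 441.6 mg/L.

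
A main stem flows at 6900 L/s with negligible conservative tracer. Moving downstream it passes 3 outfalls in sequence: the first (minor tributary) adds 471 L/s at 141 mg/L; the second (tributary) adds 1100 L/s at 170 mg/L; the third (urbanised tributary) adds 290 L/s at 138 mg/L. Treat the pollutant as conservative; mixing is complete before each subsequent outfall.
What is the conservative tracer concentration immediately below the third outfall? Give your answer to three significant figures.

33.5 mg/L

Below outfall 1: Q → 7371 L/s, C = (6900·0 + 471.0·141.0)/7371 = 9.010 mg/L.
Below outfall 2: Q → 8471 L/s, C = (7371·9.010 + 1100·170.0)/8471 = 29.92 mg/L.
Below outfall 3: Q → 8761 L/s, C = (8471·29.92 + 290.0·138.0)/8761 = 33.49 mg/L.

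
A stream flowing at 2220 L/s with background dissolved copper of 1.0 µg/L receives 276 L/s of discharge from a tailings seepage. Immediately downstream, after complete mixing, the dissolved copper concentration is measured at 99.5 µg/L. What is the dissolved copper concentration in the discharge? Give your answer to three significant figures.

Mass balance: 2220·1.000 + 276.0·Cₑ = 2496·99.50
→ Cₑ = (2496·99.50 − 2220·1.000) / 276.0 = 891.8 µg/L.

892 µg/L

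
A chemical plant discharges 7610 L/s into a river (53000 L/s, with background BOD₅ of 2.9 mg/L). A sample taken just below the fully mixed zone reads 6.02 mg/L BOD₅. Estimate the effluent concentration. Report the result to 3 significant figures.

27.7 mg/L

Mass balance: 53000·2.900 + 7610·Cₑ = 60610·6.020
→ Cₑ = (60610·6.020 − 53000·2.900) / 7610 = 27.75 mg/L.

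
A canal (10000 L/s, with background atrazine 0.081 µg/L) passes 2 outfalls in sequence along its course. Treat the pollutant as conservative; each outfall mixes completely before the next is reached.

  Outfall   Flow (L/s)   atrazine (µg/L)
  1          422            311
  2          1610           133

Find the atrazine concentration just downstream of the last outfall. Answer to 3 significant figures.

Below outfall 1: Q → 10420 L/s, C = (10000·0.08100 + 422.0·311.0)/10420 = 12.67 µg/L.
Below outfall 2: Q → 12030 L/s, C = (10420·12.67 + 1610·133.0)/12030 = 28.77 µg/L.

28.8 µg/L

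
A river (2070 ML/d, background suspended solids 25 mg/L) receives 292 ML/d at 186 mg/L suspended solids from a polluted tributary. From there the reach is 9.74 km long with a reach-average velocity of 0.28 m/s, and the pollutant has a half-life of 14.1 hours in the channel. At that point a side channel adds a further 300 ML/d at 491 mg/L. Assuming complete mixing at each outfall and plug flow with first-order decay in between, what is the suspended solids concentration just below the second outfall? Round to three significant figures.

80.1 mg/L

Mass balance: C = (2070·25.00 + 292.0·186.0) / 2362 = 106100/2362 = 44.90 mg/L; combined flow 2362 ML/d.
Travel time t = 9.74·1000 / 0.28 = 34790 s = 9.663 h.
Half-life 14.1 h → k = ln 2 / 14.1 = 0.04916 h⁻¹ = 1.180 d⁻¹.
After decay, C = 44.90 × e^(−kt) = 44.90 × 0.6219 = 27.92 mg/L.
At the second outfall, C = (2362·27.92 + 300.0·491.0) / (2362 + 300.0) = 80.11 mg/L.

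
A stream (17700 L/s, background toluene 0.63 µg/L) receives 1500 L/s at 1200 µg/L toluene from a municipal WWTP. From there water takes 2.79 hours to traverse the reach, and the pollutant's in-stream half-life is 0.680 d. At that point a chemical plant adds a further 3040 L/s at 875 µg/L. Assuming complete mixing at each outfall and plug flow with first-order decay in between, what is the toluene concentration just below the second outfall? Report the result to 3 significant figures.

Flow-weighted average: C = (17700·0.6300 + 1500·1200) / 19200 = 1811000/19200 = 94.33 µg/L; combined flow 19200 L/s.
Half-life 0.680 d → k = ln 2 / 0.680 = 1.019 d⁻¹.
First-order decay: C = 94.33·exp(−k·t) = 94.33·0.8883 = 83.79 µg/L.
Second outfall: C = (19200·83.79 + 3040·875.0)/22240 = 191.9 µg/L.

192 µg/L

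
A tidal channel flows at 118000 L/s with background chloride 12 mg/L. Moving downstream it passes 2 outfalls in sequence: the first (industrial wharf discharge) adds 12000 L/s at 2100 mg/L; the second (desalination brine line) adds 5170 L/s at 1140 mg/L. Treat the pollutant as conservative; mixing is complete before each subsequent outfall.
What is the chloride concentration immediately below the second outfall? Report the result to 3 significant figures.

241 mg/L

Below outfall 1: Q → 130000 L/s, C = (118000·12.00 + 12000·2100)/130000 = 204.7 mg/L.
Below outfall 2: Q → 135200 L/s, C = (130000·204.7 + 5170·1140)/135200 = 240.5 mg/L.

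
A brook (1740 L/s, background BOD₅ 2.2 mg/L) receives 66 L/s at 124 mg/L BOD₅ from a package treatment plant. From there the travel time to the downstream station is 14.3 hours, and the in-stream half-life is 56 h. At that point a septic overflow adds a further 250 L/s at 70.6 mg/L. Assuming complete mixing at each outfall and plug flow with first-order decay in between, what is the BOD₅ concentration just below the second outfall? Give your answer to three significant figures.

Mass balance: C = (1740·2.200 + 66.00·124.0) / 1806 = 12010/1806 = 6.651 mg/L; combined flow 1806 L/s.
Half-life 56 h → k = ln 2 / 56 = 0.01238 h⁻¹ = 0.2971 d⁻¹.
Applying C = C₀e^(−kt): 6.651 × 0.8378 = 5.572 mg/L.
At the second outfall, C = (1806·5.572 + 250.0·70.60) / (1806 + 250.0) = 13.48 mg/L.

13.5 mg/L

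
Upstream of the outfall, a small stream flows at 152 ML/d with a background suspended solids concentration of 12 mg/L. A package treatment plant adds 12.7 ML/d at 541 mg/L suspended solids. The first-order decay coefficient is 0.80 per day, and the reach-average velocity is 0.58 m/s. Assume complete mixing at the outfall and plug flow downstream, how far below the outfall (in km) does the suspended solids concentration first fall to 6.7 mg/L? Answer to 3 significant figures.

Conservation of mass: C = (152.0·12.00 + 12.70·541.0) / 164.7 = 8695/164.7 = 52.79 mg/L.
Set 52.79·exp(−k·t) = 6.7 → t = ln(52.79/6.7)/k = 222900 s = 61.93 h.
Distance = v·t = 0.58·222900 = 129300 m = 129.3 km.

129 km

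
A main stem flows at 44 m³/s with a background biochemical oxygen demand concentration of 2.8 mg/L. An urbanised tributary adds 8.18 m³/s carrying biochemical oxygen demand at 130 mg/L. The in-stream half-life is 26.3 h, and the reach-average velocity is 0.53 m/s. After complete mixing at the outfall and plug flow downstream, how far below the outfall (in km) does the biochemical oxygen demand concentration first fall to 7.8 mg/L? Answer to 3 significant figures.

77.5 km

Flow-weighted average: C = (44.00·2.800 + 8.180·130.0) / 52.18 = 1187/52.18 = 22.74 mg/L.
Half-life 26.3 h → k = ln 2 / 26.3 = 0.02636 h⁻¹ = 0.6325 d⁻¹.
Set 22.74·exp(−k·t) = 7.8 → t = ln(22.74/7.8)/k = 146200 s = 40.60 h.
Distance = v·t = 0.53·146200 = 77460 m = 77.46 km.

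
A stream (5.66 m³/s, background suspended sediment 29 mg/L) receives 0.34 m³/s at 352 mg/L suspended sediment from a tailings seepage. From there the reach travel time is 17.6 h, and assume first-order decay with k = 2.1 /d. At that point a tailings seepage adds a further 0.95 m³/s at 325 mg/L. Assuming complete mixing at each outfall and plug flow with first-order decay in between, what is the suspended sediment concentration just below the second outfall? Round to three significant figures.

53.2 mg/L

After mixing, C = (5.660·29.00 + 0.3400·352.0) / 6.000 = 283.8/6.000 = 47.30 mg/L; combined flow 6.000 m³/s.
Decay over the reach: 47.30·exp(−kt) = 47.30·0.2144 = 10.14 mg/L.
At the second outfall, C = (6.000·10.14 + 0.9500·325.0) / (6.000 + 0.9500) = 53.18 mg/L.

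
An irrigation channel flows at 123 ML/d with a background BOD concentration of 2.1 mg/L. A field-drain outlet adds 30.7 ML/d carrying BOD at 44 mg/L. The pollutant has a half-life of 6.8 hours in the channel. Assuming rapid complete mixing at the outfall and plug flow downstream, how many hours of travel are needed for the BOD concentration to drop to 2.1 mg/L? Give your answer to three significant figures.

Mixed concentration C = ΣQC/ΣQ = (123.0·2.100 + 30.70·44.00) / 153.7 = 1609/153.7 = 10.47 mg/L.
Half-life 6.8 h → k = ln 2 / 6.8 = 0.1019 h⁻¹ = 2.446 d⁻¹.
10.47·exp(−k·t) = 2.1 → t = ln(10.47/2.1)/k = 56740 s = 15.76 h.

15.8 h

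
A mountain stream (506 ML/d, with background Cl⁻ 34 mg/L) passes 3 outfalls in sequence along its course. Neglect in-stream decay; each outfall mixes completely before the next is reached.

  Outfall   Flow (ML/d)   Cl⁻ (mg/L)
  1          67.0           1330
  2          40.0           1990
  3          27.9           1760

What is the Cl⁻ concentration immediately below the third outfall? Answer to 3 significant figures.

Below outfall 1: Q → 573.0 ML/d, C = (506.0·34.00 + 67.00·1330)/573.0 = 185.5 mg/L.
Below outfall 2: Q → 613.0 ML/d, C = (573.0·185.5 + 40.00·1990)/613.0 = 303.3 mg/L.
Below outfall 3: Q → 640.9 ML/d, C = (613.0·303.3 + 27.90·1760)/640.9 = 366.7 mg/L.

367 mg/L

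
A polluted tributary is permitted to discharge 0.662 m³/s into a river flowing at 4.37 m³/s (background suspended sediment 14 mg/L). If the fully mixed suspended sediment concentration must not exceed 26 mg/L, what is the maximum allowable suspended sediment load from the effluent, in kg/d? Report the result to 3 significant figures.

Mass balance at the limit: 4.370·14.00 + 0.6620·Cₑ = 5.032·26 → Cₑ = 105.2 mg/L.
Load = 0.6620 m³/s × 105.2 g/m³ × 86 400 s/d = 6018 kg/d.

6020 kg/d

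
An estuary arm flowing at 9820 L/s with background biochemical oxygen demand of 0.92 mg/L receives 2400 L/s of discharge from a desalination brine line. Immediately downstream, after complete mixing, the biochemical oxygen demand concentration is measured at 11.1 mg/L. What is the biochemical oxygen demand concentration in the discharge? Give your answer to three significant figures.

52.8 mg/L

Mass balance: 9820·0.9200 + 2400·Cₑ = 12220·11.10
→ Cₑ = (12220·11.10 − 9820·0.9200) / 2400 = 52.75 mg/L.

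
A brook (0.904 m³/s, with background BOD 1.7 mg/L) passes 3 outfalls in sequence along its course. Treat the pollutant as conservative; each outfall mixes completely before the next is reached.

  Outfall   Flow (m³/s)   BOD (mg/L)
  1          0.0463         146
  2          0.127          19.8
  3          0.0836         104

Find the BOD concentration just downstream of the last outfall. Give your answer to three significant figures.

16.8 mg/L

Outfall 1: combined Q = 0.9503 m³/s; C = (0.9040·1.700 + 0.04630·146.0)/0.9503 = 8.731 mg/L.
Outfall 2: combined Q = 1.077 m³/s; C = (0.9503·8.731 + 0.1270·19.80)/1.077 = 10.04 mg/L.
Outfall 3: combined Q = 1.161 m³/s; C = (1.077·10.04 + 0.08360·104.0)/1.161 = 16.80 mg/L.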